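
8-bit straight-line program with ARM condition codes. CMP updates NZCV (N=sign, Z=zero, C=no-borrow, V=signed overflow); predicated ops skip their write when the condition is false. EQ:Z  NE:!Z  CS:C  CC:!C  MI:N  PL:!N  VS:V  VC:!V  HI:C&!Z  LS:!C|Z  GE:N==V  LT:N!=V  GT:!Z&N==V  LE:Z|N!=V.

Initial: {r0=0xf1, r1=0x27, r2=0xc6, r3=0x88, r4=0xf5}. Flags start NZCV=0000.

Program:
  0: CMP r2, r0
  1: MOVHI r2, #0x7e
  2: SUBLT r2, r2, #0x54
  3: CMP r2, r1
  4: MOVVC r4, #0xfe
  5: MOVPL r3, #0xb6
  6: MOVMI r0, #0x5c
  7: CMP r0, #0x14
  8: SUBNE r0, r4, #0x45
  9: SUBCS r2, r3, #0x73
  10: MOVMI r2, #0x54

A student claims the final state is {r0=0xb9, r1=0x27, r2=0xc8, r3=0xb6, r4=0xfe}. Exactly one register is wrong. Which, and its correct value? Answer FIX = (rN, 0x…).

0: ✓ CMP  NZCV=1000
1: · MOVHI
2: ✓ SUBLT  r2←0x72
3: ✓ CMP  NZCV=0010
4: ✓ MOVVC  r4←0xfe
5: ✓ MOVPL  r3←0xb6
6: · MOVMI
7: ✓ CMP  NZCV=1010
8: ✓ SUBNE  r0←0xb9
9: ✓ SUBCS  r2←0x43
10: ✓ MOVMI  r2←0x54

FIX = (r2, 0x54)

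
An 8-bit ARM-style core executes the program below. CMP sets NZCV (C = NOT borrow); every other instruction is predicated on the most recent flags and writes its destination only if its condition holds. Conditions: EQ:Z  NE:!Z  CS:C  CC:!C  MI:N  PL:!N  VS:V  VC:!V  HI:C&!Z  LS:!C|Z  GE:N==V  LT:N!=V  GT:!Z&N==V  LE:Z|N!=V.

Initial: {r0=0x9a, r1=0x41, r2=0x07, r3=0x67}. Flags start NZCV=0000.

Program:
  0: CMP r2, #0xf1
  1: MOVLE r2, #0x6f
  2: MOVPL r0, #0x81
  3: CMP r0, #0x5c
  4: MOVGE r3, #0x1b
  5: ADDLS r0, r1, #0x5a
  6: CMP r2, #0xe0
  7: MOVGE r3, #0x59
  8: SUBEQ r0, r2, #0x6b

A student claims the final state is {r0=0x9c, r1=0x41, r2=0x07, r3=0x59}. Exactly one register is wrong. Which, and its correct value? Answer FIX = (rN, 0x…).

0: ✓ CMP  NZCV=0000
1: · MOVLE
2: ✓ MOVPL  r0←0x81
3: ✓ CMP  NZCV=0011
4: · MOVGE
5: · ADDLS
6: ✓ CMP  NZCV=0000
7: ✓ MOVGE  r3←0x59
8: · SUBEQ

FIX = (r0, 0x81)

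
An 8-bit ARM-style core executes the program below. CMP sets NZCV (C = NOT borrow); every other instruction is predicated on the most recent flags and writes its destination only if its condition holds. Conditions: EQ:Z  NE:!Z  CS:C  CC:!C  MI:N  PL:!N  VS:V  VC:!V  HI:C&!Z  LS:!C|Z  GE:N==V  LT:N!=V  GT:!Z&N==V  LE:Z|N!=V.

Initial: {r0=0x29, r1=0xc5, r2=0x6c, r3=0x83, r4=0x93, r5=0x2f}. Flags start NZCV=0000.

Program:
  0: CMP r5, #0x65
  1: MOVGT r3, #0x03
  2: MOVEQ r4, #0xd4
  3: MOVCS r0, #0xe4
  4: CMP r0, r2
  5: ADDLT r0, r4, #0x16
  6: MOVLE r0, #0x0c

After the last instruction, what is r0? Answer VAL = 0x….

[0] flags=1000 → (cmp)
[1] flags=1000 GT?F → skip
[2] flags=1000 EQ?F → skip
[3] flags=1000 CS?F → skip
[4] flags=1000 → (cmp)
[5] flags=1000 LT?T → r0=0xa9
[6] flags=1000 LE?T → r0=0x0c

VAL = 0x0c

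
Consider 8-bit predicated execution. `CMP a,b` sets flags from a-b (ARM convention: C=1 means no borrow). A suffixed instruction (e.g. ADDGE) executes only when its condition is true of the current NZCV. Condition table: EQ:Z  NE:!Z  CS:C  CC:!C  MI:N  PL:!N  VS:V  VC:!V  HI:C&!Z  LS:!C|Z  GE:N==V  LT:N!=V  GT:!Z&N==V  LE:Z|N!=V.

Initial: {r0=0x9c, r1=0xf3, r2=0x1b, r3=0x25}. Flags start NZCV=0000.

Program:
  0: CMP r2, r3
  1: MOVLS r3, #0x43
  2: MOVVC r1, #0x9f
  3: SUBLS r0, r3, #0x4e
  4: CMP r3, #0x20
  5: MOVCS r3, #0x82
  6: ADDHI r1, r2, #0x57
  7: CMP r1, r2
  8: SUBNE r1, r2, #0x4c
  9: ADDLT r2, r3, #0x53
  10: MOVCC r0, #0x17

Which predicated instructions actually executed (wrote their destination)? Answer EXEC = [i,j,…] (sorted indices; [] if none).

EXEC = [1,2,3,5,6,8]

[0] flags=1000 → (cmp)
[1] flags=1000 LS?T → r3=0x43
[2] flags=1000 VC?T → r1=0x9f
[3] flags=1000 LS?T → r0=0xf5
[4] flags=0010 → (cmp)
[5] flags=0010 CS?T → r3=0x82
[6] flags=0010 HI?T → r1=0x72
[7] flags=0010 → (cmp)
[8] flags=0010 NE?T → r1=0xcf
[9] flags=0010 LT?F → skip
[10] flags=0010 CC?F → skip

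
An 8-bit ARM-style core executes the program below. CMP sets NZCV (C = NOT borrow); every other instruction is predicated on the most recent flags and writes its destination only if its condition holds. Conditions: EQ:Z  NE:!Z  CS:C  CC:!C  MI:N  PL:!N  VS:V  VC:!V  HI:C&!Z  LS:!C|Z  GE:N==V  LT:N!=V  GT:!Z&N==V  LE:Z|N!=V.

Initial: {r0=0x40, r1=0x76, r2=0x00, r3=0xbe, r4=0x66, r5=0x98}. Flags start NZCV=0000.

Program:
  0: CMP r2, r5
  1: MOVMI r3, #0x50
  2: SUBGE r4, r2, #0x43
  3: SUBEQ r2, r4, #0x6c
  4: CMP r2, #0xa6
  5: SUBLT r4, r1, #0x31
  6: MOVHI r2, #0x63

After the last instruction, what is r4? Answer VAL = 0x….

VAL = 0xbd

[0] flags=0000 → (cmp)
[1] flags=0000 MI?F → skip
[2] flags=0000 GE?T → r4=0xbd
[3] flags=0000 EQ?F → skip
[4] flags=0000 → (cmp)
[5] flags=0000 LT?F → skip
[6] flags=0000 HI?F → skip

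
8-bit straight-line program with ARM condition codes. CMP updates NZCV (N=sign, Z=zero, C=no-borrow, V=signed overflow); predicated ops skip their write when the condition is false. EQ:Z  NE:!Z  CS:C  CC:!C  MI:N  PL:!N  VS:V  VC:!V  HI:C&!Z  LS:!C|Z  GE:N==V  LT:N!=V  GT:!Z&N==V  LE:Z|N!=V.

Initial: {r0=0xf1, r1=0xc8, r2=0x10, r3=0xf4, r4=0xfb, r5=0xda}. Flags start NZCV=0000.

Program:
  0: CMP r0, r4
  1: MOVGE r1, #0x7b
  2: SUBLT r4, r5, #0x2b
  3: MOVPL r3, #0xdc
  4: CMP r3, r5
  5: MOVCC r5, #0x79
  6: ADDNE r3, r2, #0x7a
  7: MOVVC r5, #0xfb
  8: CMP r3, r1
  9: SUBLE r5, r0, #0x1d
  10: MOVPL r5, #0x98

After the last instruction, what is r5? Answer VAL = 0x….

VAL = 0xd4

[0] flags=1000 → (cmp)
[1] flags=1000 GE?F → skip
[2] flags=1000 LT?T → r4=0xaf
[3] flags=1000 PL?F → skip
[4] flags=0010 → (cmp)
[5] flags=0010 CC?F → skip
[6] flags=0010 NE?T → r3=0x8a
[7] flags=0010 VC?T → r5=0xfb
[8] flags=1000 → (cmp)
[9] flags=1000 LE?T → r5=0xd4
[10] flags=1000 PL?F → skip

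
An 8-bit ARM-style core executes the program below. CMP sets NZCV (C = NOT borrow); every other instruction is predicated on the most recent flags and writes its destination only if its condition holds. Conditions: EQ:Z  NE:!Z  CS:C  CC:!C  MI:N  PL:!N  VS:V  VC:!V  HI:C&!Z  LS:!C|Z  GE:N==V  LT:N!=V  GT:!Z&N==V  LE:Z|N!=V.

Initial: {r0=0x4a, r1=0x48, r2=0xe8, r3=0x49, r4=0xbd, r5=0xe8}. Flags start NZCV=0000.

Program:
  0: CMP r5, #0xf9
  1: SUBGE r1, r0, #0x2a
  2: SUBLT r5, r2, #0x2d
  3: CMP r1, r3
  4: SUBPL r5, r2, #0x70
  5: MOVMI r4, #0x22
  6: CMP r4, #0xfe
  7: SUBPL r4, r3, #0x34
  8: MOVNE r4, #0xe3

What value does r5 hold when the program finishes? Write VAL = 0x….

[0] flags=1000 → (cmp)
[1] flags=1000 GE?F → skip
[2] flags=1000 LT?T → r5=0xbb
[3] flags=1000 → (cmp)
[4] flags=1000 PL?F → skip
[5] flags=1000 MI?T → r4=0x22
[6] flags=0000 → (cmp)
[7] flags=0000 PL?T → r4=0x15
[8] flags=0000 NE?T → r4=0xe3

VAL = 0xbb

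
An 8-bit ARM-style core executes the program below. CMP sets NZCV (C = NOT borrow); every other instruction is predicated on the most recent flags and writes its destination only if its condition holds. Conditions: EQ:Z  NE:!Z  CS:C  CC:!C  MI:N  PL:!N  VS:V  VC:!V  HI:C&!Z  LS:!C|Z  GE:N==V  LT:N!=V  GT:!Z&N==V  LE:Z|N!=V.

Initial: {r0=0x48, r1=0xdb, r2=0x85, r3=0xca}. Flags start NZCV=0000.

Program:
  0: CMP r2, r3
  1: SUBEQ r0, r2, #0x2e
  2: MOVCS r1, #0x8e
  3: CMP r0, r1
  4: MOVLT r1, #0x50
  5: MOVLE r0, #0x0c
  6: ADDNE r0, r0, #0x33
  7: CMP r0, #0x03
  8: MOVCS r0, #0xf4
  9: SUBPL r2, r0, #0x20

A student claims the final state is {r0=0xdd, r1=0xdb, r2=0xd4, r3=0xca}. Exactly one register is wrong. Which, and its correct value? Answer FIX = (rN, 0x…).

0: ✓ CMP  NZCV=1000
1: · SUBEQ
2: · MOVCS
3: ✓ CMP  NZCV=0000
4: · MOVLT
5: · MOVLE
6: ✓ ADDNE  r0←0x7b
7: ✓ CMP  NZCV=0010
8: ✓ MOVCS  r0←0xf4
9: ✓ SUBPL  r2←0xd4

FIX = (r0, 0xf4)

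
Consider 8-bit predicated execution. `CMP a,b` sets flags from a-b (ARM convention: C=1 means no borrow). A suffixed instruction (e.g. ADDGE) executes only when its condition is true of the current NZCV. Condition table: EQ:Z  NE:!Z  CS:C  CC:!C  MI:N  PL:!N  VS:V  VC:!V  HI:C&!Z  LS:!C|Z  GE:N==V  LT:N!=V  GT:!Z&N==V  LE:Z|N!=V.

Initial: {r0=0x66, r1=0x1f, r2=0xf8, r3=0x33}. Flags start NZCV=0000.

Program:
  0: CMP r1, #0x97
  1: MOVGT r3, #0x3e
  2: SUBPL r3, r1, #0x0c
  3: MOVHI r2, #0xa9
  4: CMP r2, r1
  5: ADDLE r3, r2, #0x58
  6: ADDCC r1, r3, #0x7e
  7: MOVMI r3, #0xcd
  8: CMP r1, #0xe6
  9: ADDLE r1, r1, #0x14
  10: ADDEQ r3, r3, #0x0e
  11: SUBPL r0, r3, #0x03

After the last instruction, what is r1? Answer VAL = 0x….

VAL = 0x1f

0: ✓ CMP  NZCV=1001
1: ✓ MOVGT  r3←0x3e
2: · SUBPL
3: · MOVHI
4: ✓ CMP  NZCV=1010
5: ✓ ADDLE  r3←0x50
6: · ADDCC
7: ✓ MOVMI  r3←0xcd
8: ✓ CMP  NZCV=0000
9: · ADDLE
10: · ADDEQ
11: ✓ SUBPL  r0←0xca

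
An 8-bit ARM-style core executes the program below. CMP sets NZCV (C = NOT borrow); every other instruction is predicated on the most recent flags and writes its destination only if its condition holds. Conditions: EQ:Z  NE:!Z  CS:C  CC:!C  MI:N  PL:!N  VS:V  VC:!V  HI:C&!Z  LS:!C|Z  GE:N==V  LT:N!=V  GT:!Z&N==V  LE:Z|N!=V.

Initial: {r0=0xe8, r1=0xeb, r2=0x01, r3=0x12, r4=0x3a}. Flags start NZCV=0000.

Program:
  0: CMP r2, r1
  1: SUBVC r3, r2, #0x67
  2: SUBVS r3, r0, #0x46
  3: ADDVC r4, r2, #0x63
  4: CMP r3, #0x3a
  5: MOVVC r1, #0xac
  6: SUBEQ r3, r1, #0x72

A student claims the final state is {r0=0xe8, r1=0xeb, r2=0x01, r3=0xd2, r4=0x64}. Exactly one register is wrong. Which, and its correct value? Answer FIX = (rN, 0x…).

FIX = (r3, 0x9a)

0: ✓ CMP  NZCV=0000
1: ✓ SUBVC  r3←0x9a
2: · SUBVS
3: ✓ ADDVC  r4←0x64
4: ✓ CMP  NZCV=0011
5: · MOVVC
6: · SUBEQ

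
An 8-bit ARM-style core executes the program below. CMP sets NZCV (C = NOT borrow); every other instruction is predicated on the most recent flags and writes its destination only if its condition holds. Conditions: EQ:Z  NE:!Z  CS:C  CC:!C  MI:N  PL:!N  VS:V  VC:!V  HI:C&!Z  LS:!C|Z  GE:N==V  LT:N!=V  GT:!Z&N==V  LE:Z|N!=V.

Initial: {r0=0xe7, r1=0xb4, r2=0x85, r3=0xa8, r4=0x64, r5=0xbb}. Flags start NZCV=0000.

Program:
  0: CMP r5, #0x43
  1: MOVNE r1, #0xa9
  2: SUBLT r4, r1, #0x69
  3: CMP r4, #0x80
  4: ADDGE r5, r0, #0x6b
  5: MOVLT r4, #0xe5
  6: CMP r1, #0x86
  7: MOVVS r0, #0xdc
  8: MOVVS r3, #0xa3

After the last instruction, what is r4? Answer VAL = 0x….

VAL = 0x40

[0] flags=0011 → (cmp)
[1] flags=0011 NE?T → r1=0xa9
[2] flags=0011 LT?T → r4=0x40
[3] flags=1001 → (cmp)
[4] flags=1001 GE?T → r5=0x52
[5] flags=1001 LT?F → skip
[6] flags=0010 → (cmp)
[7] flags=0010 VS?F → skip
[8] flags=0010 VS?F → skip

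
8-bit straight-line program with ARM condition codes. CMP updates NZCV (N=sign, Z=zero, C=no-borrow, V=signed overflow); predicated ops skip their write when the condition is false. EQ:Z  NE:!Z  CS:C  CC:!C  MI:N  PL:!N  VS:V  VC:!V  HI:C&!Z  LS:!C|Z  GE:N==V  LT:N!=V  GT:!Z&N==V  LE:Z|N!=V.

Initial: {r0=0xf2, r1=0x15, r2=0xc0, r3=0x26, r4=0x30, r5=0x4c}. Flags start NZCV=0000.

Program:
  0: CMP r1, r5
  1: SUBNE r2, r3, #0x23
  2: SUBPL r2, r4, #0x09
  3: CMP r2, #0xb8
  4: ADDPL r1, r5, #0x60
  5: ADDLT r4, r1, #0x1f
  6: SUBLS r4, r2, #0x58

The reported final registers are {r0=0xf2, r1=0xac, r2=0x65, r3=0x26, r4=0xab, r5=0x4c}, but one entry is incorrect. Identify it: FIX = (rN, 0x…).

[0] flags=1000 → (cmp)
[1] flags=1000 NE?T → r2=0x03
[2] flags=1000 PL?F → skip
[3] flags=0000 → (cmp)
[4] flags=0000 PL?T → r1=0xac
[5] flags=0000 LT?F → skip
[6] flags=0000 LS?T → r4=0xab

FIX = (r2, 0x03)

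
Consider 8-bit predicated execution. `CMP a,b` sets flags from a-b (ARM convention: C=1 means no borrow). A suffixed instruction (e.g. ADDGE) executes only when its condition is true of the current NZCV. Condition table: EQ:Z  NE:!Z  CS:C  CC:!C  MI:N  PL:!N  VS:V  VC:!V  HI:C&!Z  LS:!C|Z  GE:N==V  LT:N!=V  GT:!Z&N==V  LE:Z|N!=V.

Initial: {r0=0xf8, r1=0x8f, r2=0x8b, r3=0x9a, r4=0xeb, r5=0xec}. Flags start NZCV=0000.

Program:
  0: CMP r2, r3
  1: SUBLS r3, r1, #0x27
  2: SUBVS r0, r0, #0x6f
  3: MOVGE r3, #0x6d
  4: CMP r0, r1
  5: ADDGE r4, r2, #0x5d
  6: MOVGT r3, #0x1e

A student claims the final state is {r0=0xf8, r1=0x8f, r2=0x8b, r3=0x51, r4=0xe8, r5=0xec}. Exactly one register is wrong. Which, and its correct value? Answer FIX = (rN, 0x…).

[0] flags=1000 → (cmp)
[1] flags=1000 LS?T → r3=0x68
[2] flags=1000 VS?F → skip
[3] flags=1000 GE?F → skip
[4] flags=0010 → (cmp)
[5] flags=0010 GE?T → r4=0xe8
[6] flags=0010 GT?T → r3=0x1e

FIX = (r3, 0x1e)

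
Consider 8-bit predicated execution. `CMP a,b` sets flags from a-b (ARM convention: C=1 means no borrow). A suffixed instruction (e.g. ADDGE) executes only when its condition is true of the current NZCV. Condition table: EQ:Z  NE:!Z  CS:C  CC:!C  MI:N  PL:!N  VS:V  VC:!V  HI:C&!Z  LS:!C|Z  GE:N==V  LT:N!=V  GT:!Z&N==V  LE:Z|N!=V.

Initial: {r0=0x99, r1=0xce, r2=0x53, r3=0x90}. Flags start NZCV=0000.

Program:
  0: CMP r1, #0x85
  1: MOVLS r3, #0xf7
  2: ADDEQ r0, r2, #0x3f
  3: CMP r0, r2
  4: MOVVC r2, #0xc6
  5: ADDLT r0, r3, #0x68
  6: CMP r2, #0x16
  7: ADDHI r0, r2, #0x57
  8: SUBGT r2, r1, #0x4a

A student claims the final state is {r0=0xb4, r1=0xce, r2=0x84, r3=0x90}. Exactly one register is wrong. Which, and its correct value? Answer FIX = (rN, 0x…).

[0] flags=0010 → (cmp)
[1] flags=0010 LS?F → skip
[2] flags=0010 EQ?F → skip
[3] flags=0011 → (cmp)
[4] flags=0011 VC?F → skip
[5] flags=0011 LT?T → r0=0xf8
[6] flags=0010 → (cmp)
[7] flags=0010 HI?T → r0=0xaa
[8] flags=0010 GT?T → r2=0x84

FIX = (r0, 0xaa)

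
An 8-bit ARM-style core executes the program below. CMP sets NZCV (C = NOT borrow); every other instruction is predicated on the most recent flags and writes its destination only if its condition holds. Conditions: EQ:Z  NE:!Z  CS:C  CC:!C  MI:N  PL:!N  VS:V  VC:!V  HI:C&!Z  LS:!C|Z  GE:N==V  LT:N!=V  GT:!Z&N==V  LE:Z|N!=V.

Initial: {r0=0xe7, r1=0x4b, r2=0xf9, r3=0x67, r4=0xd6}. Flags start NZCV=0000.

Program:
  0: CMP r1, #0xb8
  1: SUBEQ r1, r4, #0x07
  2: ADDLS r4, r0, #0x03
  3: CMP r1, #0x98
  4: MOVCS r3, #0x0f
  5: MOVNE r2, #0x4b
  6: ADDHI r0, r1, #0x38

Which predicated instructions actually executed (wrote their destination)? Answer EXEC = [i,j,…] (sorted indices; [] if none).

EXEC = [2,5]

[0] flags=1001 → (cmp)
[1] flags=1001 EQ?F → skip
[2] flags=1001 LS?T → r4=0xea
[3] flags=1001 → (cmp)
[4] flags=1001 CS?F → skip
[5] flags=1001 NE?T → r2=0x4b
[6] flags=1001 HI?F → skip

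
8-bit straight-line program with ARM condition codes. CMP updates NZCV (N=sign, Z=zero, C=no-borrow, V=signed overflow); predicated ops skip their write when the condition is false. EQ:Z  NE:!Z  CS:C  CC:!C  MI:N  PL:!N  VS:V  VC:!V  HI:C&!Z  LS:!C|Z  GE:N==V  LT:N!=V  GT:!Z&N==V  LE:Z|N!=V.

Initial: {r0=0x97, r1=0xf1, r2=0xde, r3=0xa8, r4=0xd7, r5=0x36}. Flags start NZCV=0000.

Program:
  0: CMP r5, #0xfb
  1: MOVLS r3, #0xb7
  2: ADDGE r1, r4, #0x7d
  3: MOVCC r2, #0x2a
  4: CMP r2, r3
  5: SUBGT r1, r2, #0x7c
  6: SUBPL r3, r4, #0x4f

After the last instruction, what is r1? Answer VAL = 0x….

[0] flags=0000 → (cmp)
[1] flags=0000 LS?T → r3=0xb7
[2] flags=0000 GE?T → r1=0x54
[3] flags=0000 CC?T → r2=0x2a
[4] flags=0000 → (cmp)
[5] flags=0000 GT?T → r1=0xae
[6] flags=0000 PL?T → r3=0x88

VAL = 0xae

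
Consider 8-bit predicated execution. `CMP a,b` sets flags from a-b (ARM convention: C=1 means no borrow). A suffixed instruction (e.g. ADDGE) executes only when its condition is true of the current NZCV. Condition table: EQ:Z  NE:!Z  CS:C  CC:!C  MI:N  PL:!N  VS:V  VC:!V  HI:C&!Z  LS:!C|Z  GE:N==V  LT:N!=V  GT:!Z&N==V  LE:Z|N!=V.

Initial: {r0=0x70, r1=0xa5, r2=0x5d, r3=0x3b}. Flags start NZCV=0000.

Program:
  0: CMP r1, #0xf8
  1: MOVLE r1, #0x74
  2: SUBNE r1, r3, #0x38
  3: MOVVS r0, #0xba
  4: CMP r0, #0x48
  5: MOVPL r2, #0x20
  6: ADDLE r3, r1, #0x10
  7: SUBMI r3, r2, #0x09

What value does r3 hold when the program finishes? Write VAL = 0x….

VAL = 0x3b

[0] flags=1000 → (cmp)
[1] flags=1000 LE?T → r1=0x74
[2] flags=1000 NE?T → r1=0x03
[3] flags=1000 VS?F → skip
[4] flags=0010 → (cmp)
[5] flags=0010 PL?T → r2=0x20
[6] flags=0010 LE?F → skip
[7] flags=0010 MI?F → skip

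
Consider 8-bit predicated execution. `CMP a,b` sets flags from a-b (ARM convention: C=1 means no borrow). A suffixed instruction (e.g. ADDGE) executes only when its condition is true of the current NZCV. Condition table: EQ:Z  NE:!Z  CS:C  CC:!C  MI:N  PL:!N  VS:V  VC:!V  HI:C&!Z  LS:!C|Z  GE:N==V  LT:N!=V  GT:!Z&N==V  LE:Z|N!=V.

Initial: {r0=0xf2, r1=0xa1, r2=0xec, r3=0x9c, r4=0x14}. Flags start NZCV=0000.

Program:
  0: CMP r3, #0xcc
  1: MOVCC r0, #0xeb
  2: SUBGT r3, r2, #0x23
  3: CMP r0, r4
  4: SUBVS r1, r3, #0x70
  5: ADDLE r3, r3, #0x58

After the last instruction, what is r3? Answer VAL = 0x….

[0] flags=1000 → (cmp)
[1] flags=1000 CC?T → r0=0xeb
[2] flags=1000 GT?F → skip
[3] flags=1010 → (cmp)
[4] flags=1010 VS?F → skip
[5] flags=1010 LE?T → r3=0xf4

VAL = 0xf4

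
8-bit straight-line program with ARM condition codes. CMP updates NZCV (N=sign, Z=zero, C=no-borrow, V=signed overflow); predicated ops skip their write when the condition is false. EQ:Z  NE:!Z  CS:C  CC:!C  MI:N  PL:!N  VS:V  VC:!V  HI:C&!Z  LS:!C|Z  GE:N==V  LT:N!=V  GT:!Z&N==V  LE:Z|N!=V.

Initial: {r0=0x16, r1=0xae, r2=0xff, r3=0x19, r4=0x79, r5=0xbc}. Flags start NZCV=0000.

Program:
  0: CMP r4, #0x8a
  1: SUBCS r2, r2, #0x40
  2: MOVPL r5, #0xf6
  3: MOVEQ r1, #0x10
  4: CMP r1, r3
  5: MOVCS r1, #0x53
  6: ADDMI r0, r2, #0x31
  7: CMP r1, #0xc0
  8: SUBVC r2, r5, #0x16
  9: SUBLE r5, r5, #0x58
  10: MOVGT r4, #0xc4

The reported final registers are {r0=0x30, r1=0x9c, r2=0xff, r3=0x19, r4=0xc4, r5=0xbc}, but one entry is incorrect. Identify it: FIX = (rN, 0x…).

[0] flags=1001 → (cmp)
[1] flags=1001 CS?F → skip
[2] flags=1001 PL?F → skip
[3] flags=1001 EQ?F → skip
[4] flags=1010 → (cmp)
[5] flags=1010 CS?T → r1=0x53
[6] flags=1010 MI?T → r0=0x30
[7] flags=1001 → (cmp)
[8] flags=1001 VC?F → skip
[9] flags=1001 LE?F → skip
[10] flags=1001 GT?T → r4=0xc4

FIX = (r1, 0x53)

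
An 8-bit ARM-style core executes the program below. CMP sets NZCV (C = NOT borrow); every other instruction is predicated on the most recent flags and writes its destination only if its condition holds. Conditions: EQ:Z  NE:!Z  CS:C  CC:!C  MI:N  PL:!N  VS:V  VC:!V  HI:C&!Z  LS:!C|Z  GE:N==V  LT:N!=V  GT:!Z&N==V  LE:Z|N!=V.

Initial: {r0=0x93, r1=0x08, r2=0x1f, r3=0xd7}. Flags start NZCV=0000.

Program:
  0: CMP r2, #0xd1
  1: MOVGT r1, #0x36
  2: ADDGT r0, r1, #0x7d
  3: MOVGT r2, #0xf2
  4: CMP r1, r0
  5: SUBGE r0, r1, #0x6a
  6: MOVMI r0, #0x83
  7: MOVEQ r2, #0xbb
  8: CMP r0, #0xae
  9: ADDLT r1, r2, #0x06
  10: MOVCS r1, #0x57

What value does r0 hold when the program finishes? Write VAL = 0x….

VAL = 0x83

0: ✓ CMP  NZCV=0000
1: ✓ MOVGT  r1←0x36
2: ✓ ADDGT  r0←0xb3
3: ✓ MOVGT  r2←0xf2
4: ✓ CMP  NZCV=1001
5: ✓ SUBGE  r0←0xcc
6: ✓ MOVMI  r0←0x83
7: · MOVEQ
8: ✓ CMP  NZCV=1000
9: ✓ ADDLT  r1←0xf8
10: · MOVCS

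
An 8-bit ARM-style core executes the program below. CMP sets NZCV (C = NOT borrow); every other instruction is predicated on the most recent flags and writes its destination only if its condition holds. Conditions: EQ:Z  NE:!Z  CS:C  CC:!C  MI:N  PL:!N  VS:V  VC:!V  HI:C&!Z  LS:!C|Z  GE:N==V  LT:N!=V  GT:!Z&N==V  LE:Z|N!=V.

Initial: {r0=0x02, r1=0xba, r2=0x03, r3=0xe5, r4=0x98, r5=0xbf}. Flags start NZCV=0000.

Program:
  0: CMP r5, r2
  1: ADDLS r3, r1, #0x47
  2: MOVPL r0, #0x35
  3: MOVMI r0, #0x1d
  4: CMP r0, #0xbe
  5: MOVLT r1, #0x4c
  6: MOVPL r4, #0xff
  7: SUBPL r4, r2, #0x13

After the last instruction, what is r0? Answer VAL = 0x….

VAL = 0x1d

0: ✓ CMP  NZCV=1010
1: · ADDLS
2: · MOVPL
3: ✓ MOVMI  r0←0x1d
4: ✓ CMP  NZCV=0000
5: · MOVLT
6: ✓ MOVPL  r4←0xff
7: ✓ SUBPL  r4←0xf0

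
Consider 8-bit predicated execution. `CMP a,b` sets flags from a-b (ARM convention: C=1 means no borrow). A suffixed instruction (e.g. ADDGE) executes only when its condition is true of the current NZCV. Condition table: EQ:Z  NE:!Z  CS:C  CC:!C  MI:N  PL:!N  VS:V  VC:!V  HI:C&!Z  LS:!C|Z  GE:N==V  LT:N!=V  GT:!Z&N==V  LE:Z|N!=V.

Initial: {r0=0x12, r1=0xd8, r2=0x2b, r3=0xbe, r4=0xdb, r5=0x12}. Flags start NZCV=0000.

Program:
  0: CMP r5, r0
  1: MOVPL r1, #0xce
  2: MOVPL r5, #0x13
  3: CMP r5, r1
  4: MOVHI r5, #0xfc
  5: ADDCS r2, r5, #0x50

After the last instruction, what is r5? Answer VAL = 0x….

VAL = 0x13

[0] flags=0110 → (cmp)
[1] flags=0110 PL?T → r1=0xce
[2] flags=0110 PL?T → r5=0x13
[3] flags=0000 → (cmp)
[4] flags=0000 HI?F → skip
[5] flags=0000 CS?F → skip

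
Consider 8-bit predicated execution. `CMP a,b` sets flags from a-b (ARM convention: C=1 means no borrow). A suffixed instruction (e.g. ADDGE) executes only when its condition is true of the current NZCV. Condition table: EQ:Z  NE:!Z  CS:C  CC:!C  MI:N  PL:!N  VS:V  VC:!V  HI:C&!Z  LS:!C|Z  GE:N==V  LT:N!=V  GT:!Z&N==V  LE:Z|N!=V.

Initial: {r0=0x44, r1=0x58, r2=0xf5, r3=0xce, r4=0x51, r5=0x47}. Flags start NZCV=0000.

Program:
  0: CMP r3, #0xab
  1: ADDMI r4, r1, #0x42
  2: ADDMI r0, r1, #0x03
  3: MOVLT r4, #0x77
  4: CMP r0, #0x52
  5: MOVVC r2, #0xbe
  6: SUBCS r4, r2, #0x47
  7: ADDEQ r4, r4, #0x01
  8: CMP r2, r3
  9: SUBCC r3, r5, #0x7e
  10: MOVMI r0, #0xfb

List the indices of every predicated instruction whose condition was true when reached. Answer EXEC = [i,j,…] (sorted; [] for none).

EXEC = [5,9,10]

[0] flags=0010 → (cmp)
[1] flags=0010 MI?F → skip
[2] flags=0010 MI?F → skip
[3] flags=0010 LT?F → skip
[4] flags=1000 → (cmp)
[5] flags=1000 VC?T → r2=0xbe
[6] flags=1000 CS?F → skip
[7] flags=1000 EQ?F → skip
[8] flags=1000 → (cmp)
[9] flags=1000 CC?T → r3=0xc9
[10] flags=1000 MI?T → r0=0xfb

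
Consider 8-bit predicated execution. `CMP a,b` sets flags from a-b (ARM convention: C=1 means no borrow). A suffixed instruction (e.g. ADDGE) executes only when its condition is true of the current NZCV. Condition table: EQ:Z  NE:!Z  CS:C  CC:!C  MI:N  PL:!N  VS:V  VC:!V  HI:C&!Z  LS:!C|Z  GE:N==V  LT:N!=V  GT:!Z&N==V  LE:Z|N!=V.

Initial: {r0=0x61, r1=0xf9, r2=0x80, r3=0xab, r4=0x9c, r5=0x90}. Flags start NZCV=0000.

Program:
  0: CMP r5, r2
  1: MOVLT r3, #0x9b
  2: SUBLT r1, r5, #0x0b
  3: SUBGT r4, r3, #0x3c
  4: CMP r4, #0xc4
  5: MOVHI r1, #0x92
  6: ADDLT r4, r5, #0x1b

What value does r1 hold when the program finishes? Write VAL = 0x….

0: ✓ CMP  NZCV=0010
1: · MOVLT
2: · SUBLT
3: ✓ SUBGT  r4←0x6f
4: ✓ CMP  NZCV=1001
5: · MOVHI
6: · ADDLT

VAL = 0xf9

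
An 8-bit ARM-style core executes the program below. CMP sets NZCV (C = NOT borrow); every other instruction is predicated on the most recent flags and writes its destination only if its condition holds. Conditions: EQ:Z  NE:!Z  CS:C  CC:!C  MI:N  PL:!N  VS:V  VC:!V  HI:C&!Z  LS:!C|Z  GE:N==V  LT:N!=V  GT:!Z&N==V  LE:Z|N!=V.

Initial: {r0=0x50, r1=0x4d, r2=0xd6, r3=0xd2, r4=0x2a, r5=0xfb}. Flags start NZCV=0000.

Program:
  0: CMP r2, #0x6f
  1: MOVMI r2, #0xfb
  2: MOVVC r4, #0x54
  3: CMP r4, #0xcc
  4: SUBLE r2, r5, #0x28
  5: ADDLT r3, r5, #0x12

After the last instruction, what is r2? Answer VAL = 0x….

0: ✓ CMP  NZCV=0011
1: · MOVMI
2: · MOVVC
3: ✓ CMP  NZCV=0000
4: · SUBLE
5: · ADDLT

VAL = 0xd6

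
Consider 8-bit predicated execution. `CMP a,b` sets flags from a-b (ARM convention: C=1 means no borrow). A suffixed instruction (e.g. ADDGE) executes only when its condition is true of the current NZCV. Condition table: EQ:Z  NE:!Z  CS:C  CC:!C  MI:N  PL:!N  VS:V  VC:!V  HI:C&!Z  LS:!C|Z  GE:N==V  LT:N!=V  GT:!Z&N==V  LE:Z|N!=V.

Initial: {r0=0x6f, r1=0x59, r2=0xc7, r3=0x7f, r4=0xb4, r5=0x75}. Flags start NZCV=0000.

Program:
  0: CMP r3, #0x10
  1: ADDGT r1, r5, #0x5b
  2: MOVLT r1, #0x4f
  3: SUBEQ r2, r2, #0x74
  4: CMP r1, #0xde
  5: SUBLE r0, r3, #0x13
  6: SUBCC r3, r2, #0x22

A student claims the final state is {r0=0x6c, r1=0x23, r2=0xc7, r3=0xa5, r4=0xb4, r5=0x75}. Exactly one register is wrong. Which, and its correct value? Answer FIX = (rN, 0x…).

0: ✓ CMP  NZCV=0010
1: ✓ ADDGT  r1←0xd0
2: · MOVLT
3: · SUBEQ
4: ✓ CMP  NZCV=1000
5: ✓ SUBLE  r0←0x6c
6: ✓ SUBCC  r3←0xa5

FIX = (r1, 0xd0)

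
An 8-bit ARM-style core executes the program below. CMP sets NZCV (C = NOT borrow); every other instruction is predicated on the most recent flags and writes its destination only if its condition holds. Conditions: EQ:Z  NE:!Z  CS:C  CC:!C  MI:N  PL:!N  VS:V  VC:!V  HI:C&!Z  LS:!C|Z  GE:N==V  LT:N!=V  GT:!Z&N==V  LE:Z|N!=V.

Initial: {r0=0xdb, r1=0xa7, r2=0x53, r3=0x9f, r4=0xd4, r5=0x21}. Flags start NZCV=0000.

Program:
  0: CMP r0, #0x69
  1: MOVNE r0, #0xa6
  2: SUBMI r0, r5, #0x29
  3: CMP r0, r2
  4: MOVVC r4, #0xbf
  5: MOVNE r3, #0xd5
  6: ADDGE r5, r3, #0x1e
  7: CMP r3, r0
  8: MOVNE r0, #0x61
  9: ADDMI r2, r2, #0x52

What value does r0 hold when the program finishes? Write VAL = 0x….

VAL = 0x61

[0] flags=0011 → (cmp)
[1] flags=0011 NE?T → r0=0xa6
[2] flags=0011 MI?F → skip
[3] flags=0011 → (cmp)
[4] flags=0011 VC?F → skip
[5] flags=0011 NE?T → r3=0xd5
[6] flags=0011 GE?F → skip
[7] flags=0010 → (cmp)
[8] flags=0010 NE?T → r0=0x61
[9] flags=0010 MI?F → skip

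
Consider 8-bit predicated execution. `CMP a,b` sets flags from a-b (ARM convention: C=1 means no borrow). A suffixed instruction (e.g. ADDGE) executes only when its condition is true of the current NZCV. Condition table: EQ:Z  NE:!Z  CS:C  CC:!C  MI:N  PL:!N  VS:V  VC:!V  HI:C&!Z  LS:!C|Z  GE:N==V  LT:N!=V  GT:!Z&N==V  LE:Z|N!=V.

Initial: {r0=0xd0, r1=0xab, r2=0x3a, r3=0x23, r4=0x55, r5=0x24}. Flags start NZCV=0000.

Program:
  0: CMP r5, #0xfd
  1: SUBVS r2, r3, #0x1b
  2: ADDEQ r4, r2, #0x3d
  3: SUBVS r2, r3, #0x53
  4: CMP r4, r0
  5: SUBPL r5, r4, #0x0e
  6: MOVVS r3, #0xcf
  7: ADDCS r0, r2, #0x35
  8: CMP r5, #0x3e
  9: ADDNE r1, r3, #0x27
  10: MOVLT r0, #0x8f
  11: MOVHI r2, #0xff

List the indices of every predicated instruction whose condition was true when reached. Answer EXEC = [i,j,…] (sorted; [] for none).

EXEC = [6,9,10]

[0] flags=0000 → (cmp)
[1] flags=0000 VS?F → skip
[2] flags=0000 EQ?F → skip
[3] flags=0000 VS?F → skip
[4] flags=1001 → (cmp)
[5] flags=1001 PL?F → skip
[6] flags=1001 VS?T → r3=0xcf
[7] flags=1001 CS?F → skip
[8] flags=1000 → (cmp)
[9] flags=1000 NE?T → r1=0xf6
[10] flags=1000 LT?T → r0=0x8f
[11] flags=1000 HI?F → skip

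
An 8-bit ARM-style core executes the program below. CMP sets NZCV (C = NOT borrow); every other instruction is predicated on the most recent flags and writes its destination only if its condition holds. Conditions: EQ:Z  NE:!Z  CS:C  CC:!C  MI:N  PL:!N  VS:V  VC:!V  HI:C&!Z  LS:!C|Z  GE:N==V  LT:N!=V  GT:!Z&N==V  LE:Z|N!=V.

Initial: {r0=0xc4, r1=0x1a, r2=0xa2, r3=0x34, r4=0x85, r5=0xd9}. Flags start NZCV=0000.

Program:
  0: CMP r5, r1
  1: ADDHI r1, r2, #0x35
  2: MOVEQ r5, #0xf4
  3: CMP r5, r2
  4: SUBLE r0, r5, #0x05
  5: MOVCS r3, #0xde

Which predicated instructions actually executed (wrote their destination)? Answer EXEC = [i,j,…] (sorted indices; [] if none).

EXEC = [1,5]

[0] flags=1010 → (cmp)
[1] flags=1010 HI?T → r1=0xd7
[2] flags=1010 EQ?F → skip
[3] flags=0010 → (cmp)
[4] flags=0010 LE?F → skip
[5] flags=0010 CS?T → r3=0xde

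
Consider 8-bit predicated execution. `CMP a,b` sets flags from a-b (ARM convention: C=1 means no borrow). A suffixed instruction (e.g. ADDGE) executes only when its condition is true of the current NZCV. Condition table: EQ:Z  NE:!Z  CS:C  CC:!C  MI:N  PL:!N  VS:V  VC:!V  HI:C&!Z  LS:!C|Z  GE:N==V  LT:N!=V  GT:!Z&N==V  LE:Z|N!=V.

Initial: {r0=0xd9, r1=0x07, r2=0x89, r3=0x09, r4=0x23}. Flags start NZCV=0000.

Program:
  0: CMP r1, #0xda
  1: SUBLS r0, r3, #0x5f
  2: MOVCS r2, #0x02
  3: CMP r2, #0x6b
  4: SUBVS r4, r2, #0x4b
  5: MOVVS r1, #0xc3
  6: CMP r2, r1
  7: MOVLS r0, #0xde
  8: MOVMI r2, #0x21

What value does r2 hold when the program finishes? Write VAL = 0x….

[0] flags=0000 → (cmp)
[1] flags=0000 LS?T → r0=0xaa
[2] flags=0000 CS?F → skip
[3] flags=0011 → (cmp)
[4] flags=0011 VS?T → r4=0x3e
[5] flags=0011 VS?T → r1=0xc3
[6] flags=1000 → (cmp)
[7] flags=1000 LS?T → r0=0xde
[8] flags=1000 MI?T → r2=0x21

VAL = 0x21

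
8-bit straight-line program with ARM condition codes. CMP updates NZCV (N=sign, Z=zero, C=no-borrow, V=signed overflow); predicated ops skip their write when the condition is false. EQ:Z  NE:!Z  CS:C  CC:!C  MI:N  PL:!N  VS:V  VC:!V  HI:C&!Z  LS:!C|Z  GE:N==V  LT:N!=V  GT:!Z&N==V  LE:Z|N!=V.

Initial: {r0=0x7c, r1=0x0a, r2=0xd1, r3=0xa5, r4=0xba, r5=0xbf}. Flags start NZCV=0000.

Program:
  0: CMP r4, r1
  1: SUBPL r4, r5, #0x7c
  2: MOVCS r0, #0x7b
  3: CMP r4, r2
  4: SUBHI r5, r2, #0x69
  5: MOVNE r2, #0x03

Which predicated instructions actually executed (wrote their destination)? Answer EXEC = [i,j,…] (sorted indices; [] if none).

0: ✓ CMP  NZCV=1010
1: · SUBPL
2: ✓ MOVCS  r0←0x7b
3: ✓ CMP  NZCV=1000
4: · SUBHI
5: ✓ MOVNE  r2←0x03

EXEC = [2,5]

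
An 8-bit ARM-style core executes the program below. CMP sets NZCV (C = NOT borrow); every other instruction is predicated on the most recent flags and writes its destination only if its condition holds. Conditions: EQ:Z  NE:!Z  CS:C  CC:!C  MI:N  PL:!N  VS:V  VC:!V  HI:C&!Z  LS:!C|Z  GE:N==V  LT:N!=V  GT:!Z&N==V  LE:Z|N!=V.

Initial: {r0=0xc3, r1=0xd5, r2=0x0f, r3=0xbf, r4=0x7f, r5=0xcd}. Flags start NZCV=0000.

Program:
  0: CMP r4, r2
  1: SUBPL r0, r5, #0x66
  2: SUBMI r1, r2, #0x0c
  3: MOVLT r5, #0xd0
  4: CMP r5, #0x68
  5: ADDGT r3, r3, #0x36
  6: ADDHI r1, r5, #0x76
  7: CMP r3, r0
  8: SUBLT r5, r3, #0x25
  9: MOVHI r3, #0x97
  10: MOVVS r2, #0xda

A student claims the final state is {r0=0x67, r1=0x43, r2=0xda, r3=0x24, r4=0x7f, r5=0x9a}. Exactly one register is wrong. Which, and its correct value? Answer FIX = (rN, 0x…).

[0] flags=0010 → (cmp)
[1] flags=0010 PL?T → r0=0x67
[2] flags=0010 MI?F → skip
[3] flags=0010 LT?F → skip
[4] flags=0011 → (cmp)
[5] flags=0011 GT?F → skip
[6] flags=0011 HI?T → r1=0x43
[7] flags=0011 → (cmp)
[8] flags=0011 LT?T → r5=0x9a
[9] flags=0011 HI?T → r3=0x97
[10] flags=0011 VS?T → r2=0xda

FIX = (r3, 0x97)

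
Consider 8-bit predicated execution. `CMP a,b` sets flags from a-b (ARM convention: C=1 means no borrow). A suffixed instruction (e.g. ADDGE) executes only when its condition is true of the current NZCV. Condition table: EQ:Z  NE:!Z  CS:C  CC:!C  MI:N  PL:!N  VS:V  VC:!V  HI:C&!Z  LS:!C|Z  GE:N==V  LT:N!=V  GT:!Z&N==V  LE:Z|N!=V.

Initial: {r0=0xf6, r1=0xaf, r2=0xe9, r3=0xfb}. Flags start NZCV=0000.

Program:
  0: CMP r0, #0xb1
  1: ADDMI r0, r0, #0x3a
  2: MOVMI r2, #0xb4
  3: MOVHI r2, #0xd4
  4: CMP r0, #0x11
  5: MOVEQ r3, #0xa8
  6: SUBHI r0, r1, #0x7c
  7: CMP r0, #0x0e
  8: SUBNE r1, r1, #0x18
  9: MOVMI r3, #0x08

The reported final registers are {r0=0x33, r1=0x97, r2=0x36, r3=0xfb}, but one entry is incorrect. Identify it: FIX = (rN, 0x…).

0: ✓ CMP  NZCV=0010
1: · ADDMI
2: · MOVMI
3: ✓ MOVHI  r2←0xd4
4: ✓ CMP  NZCV=1010
5: · MOVEQ
6: ✓ SUBHI  r0←0x33
7: ✓ CMP  NZCV=0010
8: ✓ SUBNE  r1←0x97
9: · MOVMI

FIX = (r2, 0xd4)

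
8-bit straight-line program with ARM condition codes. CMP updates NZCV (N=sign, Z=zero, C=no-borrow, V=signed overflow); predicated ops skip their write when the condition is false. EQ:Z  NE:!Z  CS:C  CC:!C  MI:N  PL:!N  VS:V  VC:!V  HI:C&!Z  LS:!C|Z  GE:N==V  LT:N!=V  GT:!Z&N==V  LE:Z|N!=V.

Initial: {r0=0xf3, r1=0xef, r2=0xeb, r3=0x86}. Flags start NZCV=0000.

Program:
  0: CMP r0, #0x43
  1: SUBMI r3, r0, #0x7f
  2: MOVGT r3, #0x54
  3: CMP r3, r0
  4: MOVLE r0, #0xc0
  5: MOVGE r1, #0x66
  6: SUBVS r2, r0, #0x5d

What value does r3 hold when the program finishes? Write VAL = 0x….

[0] flags=1010 → (cmp)
[1] flags=1010 MI?T → r3=0x74
[2] flags=1010 GT?F → skip
[3] flags=1001 → (cmp)
[4] flags=1001 LE?F → skip
[5] flags=1001 GE?T → r1=0x66
[6] flags=1001 VS?T → r2=0x96

VAL = 0x74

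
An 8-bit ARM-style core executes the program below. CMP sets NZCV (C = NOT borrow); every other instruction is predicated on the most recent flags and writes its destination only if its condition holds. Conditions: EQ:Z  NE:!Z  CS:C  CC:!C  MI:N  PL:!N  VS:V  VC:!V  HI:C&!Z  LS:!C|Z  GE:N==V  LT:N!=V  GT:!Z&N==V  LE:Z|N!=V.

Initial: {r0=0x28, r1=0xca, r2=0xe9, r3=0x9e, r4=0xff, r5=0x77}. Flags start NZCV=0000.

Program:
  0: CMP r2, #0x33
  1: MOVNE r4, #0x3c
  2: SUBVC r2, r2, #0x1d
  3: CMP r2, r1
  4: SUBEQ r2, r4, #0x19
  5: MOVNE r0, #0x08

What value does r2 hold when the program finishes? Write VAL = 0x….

0: ✓ CMP  NZCV=1010
1: ✓ MOVNE  r4←0x3c
2: ✓ SUBVC  r2←0xcc
3: ✓ CMP  NZCV=0010
4: · SUBEQ
5: ✓ MOVNE  r0←0x08

VAL = 0xcc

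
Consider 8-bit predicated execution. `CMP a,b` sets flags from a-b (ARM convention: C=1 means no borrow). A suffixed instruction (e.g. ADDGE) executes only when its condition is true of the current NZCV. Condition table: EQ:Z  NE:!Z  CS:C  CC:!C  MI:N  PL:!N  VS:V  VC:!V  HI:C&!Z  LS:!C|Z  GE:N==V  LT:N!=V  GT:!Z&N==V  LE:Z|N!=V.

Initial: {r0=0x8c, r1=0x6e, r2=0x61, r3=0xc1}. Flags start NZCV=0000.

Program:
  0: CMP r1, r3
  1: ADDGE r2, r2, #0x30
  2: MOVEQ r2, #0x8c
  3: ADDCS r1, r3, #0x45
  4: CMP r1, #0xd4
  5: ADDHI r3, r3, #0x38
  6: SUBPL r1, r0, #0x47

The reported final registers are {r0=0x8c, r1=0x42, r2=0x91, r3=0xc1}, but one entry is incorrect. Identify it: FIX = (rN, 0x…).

[0] flags=1001 → (cmp)
[1] flags=1001 GE?T → r2=0x91
[2] flags=1001 EQ?F → skip
[3] flags=1001 CS?F → skip
[4] flags=1001 → (cmp)
[5] flags=1001 HI?F → skip
[6] flags=1001 PL?F → skip

FIX = (r1, 0x6e)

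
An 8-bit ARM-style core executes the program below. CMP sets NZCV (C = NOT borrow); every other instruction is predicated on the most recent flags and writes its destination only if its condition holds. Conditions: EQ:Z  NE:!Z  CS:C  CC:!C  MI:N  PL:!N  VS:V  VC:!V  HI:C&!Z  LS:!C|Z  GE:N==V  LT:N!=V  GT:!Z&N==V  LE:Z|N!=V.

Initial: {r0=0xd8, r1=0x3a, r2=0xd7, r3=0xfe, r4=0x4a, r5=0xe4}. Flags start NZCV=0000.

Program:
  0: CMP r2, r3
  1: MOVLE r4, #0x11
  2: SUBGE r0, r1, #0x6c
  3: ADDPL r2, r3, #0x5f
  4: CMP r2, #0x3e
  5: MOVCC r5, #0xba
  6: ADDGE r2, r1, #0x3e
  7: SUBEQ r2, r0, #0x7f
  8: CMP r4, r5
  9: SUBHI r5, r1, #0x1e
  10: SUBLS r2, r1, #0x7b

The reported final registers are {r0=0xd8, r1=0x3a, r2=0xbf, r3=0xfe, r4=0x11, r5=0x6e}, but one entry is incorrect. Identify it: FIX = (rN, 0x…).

FIX = (r5, 0xe4)

0: ✓ CMP  NZCV=1000
1: ✓ MOVLE  r4←0x11
2: · SUBGE
3: · ADDPL
4: ✓ CMP  NZCV=1010
5: · MOVCC
6: · ADDGE
7: · SUBEQ
8: ✓ CMP  NZCV=0000
9: · SUBHI
10: ✓ SUBLS  r2←0xbf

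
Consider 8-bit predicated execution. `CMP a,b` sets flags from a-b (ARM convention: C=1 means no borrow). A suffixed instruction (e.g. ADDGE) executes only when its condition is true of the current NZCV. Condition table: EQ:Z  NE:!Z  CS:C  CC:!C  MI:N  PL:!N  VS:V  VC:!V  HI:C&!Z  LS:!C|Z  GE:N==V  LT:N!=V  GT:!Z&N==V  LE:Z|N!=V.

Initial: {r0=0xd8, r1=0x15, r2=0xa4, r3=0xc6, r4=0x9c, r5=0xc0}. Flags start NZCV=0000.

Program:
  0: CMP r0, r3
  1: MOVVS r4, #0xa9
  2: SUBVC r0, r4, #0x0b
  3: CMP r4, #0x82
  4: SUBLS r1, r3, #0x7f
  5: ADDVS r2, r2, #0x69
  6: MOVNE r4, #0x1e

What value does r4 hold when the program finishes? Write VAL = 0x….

0: ✓ CMP  NZCV=0010
1: · MOVVS
2: ✓ SUBVC  r0←0x91
3: ✓ CMP  NZCV=0010
4: · SUBLS
5: · ADDVS
6: ✓ MOVNE  r4←0x1e

VAL = 0x1e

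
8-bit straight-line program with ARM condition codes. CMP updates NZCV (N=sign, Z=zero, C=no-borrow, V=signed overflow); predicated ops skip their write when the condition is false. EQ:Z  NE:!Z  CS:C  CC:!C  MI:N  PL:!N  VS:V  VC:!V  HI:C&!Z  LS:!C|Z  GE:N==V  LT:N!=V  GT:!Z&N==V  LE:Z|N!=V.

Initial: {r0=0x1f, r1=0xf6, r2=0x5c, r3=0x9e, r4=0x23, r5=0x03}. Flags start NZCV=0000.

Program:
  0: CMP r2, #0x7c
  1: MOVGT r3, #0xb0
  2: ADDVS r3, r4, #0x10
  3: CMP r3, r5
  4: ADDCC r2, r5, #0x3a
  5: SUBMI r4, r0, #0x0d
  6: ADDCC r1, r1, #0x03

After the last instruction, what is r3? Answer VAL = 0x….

VAL = 0x9e

0: ✓ CMP  NZCV=1000
1: · MOVGT
2: · ADDVS
3: ✓ CMP  NZCV=1010
4: · ADDCC
5: ✓ SUBMI  r4←0x12
6: · ADDCC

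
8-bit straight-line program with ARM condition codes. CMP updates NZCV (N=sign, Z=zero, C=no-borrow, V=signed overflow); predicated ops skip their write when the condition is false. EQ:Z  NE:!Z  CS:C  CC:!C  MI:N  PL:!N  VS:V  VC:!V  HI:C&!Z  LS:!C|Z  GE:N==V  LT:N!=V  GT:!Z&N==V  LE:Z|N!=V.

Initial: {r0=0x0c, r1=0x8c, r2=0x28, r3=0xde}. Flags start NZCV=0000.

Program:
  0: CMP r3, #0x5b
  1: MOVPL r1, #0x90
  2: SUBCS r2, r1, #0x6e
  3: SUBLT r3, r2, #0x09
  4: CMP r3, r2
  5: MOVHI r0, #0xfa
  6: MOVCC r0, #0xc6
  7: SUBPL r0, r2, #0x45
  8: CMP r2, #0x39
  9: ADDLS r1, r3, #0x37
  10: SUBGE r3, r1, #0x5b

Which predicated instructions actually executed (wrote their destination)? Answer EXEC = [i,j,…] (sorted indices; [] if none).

EXEC = [2,3,6,9]

0: ✓ CMP  NZCV=1010
1: · MOVPL
2: ✓ SUBCS  r2←0x1e
3: ✓ SUBLT  r3←0x15
4: ✓ CMP  NZCV=1000
5: · MOVHI
6: ✓ MOVCC  r0←0xc6
7: · SUBPL
8: ✓ CMP  NZCV=1000
9: ✓ ADDLS  r1←0x4c
10: · SUBGE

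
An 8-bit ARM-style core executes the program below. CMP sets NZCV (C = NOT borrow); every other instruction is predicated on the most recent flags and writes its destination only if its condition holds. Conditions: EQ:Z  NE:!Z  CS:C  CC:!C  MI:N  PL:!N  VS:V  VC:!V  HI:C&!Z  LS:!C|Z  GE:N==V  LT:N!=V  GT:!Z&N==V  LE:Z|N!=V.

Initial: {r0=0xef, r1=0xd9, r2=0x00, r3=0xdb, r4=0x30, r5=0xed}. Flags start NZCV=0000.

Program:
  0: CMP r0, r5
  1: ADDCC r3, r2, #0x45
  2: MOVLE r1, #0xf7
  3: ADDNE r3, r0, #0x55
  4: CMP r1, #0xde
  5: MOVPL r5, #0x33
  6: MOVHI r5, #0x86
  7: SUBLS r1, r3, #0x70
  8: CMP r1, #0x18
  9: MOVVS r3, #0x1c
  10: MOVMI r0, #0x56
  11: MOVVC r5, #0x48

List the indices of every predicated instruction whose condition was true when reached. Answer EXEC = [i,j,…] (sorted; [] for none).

0: ✓ CMP  NZCV=0010
1: · ADDCC
2: · MOVLE
3: ✓ ADDNE  r3←0x44
4: ✓ CMP  NZCV=1000
5: · MOVPL
6: · MOVHI
7: ✓ SUBLS  r1←0xd4
8: ✓ CMP  NZCV=1010
9: · MOVVS
10: ✓ MOVMI  r0←0x56
11: ✓ MOVVC  r5←0x48

EXEC = [3,7,10,11]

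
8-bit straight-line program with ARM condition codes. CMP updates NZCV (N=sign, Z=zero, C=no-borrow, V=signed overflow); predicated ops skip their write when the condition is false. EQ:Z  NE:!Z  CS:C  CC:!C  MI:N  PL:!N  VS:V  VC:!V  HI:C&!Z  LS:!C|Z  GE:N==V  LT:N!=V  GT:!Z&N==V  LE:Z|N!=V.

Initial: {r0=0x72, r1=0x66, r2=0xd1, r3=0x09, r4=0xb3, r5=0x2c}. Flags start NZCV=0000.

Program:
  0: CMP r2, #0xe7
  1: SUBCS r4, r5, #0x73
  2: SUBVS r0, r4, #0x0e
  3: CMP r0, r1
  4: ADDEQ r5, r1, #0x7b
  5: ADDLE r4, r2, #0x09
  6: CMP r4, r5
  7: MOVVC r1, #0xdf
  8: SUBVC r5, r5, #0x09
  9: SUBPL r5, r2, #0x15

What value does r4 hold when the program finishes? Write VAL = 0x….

VAL = 0xb3

0: ✓ CMP  NZCV=1000
1: · SUBCS
2: · SUBVS
3: ✓ CMP  NZCV=0010
4: · ADDEQ
5: · ADDLE
6: ✓ CMP  NZCV=1010
7: ✓ MOVVC  r1←0xdf
8: ✓ SUBVC  r5←0x23
9: · SUBPL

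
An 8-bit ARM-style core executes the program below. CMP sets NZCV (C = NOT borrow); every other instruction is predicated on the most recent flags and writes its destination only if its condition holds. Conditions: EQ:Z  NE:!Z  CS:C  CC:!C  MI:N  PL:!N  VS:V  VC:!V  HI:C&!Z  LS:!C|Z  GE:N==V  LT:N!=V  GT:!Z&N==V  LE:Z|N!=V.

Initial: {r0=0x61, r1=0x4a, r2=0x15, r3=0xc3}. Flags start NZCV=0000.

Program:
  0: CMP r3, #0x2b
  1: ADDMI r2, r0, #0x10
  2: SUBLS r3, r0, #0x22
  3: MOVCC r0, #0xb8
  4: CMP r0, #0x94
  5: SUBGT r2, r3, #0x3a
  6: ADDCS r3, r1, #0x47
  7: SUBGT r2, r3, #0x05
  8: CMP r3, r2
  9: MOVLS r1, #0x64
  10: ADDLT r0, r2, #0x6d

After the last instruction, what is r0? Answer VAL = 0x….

[0] flags=1010 → (cmp)
[1] flags=1010 MI?T → r2=0x71
[2] flags=1010 LS?F → skip
[3] flags=1010 CC?F → skip
[4] flags=1001 → (cmp)
[5] flags=1001 GT?T → r2=0x89
[6] flags=1001 CS?F → skip
[7] flags=1001 GT?T → r2=0xbe
[8] flags=0010 → (cmp)
[9] flags=0010 LS?F → skip
[10] flags=0010 LT?F → skip

VAL = 0x61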